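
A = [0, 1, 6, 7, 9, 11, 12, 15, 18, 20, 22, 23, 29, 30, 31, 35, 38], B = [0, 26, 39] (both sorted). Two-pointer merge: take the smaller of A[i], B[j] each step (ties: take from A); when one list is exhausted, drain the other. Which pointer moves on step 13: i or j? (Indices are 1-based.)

[i=1,j=1] A[i]=0<=B[j]=0 take 0 → i++
[i=2,j=1] A[i]=1>B[j]=0 take 0 → j++
[i=2,j=2] A[i]=1<=B[j]=26 take 1 → i++
[i=3,j=2] A[i]=6<=B[j]=26 take 6 → i++
[i=4,j=2] A[i]=7<=B[j]=26 take 7 → i++
[i=5,j=2] A[i]=9<=B[j]=26 take 9 → i++
[i=6,j=2] A[i]=11<=B[j]=26 take 11 → i++
[i=7,j=2] A[i]=12<=B[j]=26 take 12 → i++
[i=8,j=2] A[i]=15<=B[j]=26 take 15 → i++
[i=9,j=2] A[i]=18<=B[j]=26 take 18 → i++
[i=10,j=2] A[i]=20<=B[j]=26 take 20 → i++
[i=11,j=2] A[i]=22<=B[j]=26 take 22 → i++
[i=12,j=2] A[i]=23<=B[j]=26 take 23 → i++

i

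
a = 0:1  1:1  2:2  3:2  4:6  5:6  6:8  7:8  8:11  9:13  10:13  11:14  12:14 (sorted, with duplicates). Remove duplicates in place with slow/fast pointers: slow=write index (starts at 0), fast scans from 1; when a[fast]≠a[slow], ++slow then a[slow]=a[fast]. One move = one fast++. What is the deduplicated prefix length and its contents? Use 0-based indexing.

slow=0 fast=1: a[fast]=1=a[slow] dup, fast++
slow=0 fast=2: a[fast]=2≠a[slow]=1 write a[1]=2, slow++,fast++
slow=1 fast=3: a[fast]=2=a[slow] dup, fast++
slow=1 fast=4: a[fast]=6≠a[slow]=2 write a[2]=6, slow++,fast++
slow=2 fast=5: a[fast]=6=a[slow] dup, fast++
slow=2 fast=6: a[fast]=8≠a[slow]=6 write a[3]=8, slow++,fast++
slow=3 fast=7: a[fast]=8=a[slow] dup, fast++
slow=3 fast=8: a[fast]=11≠a[slow]=8 write a[4]=11, slow++,fast++
slow=4 fast=9: a[fast]=13≠a[slow]=11 write a[5]=13, slow++,fast++
slow=5 fast=10: a[fast]=13=a[slow] dup, fast++
slow=5 fast=11: a[fast]=14≠a[slow]=13 write a[6]=14, slow++,fast++
slow=6 fast=12: a[fast]=14=a[slow] dup, fast++

length 7; prefix = [1, 2, 6, 8, 11, 13, 14]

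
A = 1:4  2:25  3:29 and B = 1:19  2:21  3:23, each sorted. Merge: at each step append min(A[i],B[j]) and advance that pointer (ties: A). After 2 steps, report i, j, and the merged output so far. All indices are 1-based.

i=2, j=2, merged so far=[4, 19]

[i=1,j=1] A[i]=4<=B[j]=19 take 4 → i++
[i=2,j=1] A[i]=25>B[j]=19 take 19 → j++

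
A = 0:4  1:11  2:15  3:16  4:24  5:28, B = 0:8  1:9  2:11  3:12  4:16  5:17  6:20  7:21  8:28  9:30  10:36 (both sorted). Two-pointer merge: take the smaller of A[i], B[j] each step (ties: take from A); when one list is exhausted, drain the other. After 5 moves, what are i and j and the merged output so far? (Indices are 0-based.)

i=0 j=0: A[i]=4<=B[j]=8 take 4, i++
i=1 j=0: A[i]=11>B[j]=8 take 8, j++
i=1 j=1: A[i]=11>B[j]=9 take 9, j++
i=1 j=2: A[i]=11<=B[j]=11 take 11, i++
i=2 j=2: A[i]=15>B[j]=11 take 11, j++

i=2, j=3, merged so far=[4, 8, 9, 11, 11]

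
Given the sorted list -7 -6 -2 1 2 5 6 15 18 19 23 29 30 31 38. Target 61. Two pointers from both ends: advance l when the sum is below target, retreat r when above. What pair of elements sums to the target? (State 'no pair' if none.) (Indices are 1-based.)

(23, 38)

l=1 r=15: -7+38=31 <61, l++
l=2 r=15: -6+38=32 <61, l++
l=3 r=15: -2+38=36 <61, l++
l=4 r=15: 1+38=39 <61, l++
l=5 r=15: 2+38=40 <61, l++
l=6 r=15: 5+38=43 <61, l++
l=7 r=15: 6+38=44 <61, l++
l=8 r=15: 15+38=53 <61, l++
l=9 r=15: 18+38=56 <61, l++
l=10 r=15: 19+38=57 <61, l++
l=11 r=15: 23+38=61, found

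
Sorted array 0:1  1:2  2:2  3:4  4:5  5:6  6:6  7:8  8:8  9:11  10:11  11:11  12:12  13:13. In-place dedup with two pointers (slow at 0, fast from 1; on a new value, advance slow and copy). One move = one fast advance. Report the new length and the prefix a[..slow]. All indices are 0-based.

slow=0 fast=1: a[fast]=2≠a[slow]=1 write a[1]=2, slow++,fast++
slow=1 fast=2: a[fast]=2=a[slow] dup, fast++
slow=1 fast=3: a[fast]=4≠a[slow]=2 write a[2]=4, slow++,fast++
slow=2 fast=4: a[fast]=5≠a[slow]=4 write a[3]=5, slow++,fast++
slow=3 fast=5: a[fast]=6≠a[slow]=5 write a[4]=6, slow++,fast++
slow=4 fast=6: a[fast]=6=a[slow] dup, fast++
slow=4 fast=7: a[fast]=8≠a[slow]=6 write a[5]=8, slow++,fast++
slow=5 fast=8: a[fast]=8=a[slow] dup, fast++
slow=5 fast=9: a[fast]=11≠a[slow]=8 write a[6]=11, slow++,fast++
slow=6 fast=10: a[fast]=11=a[slow] dup, fast++
slow=6 fast=11: a[fast]=11=a[slow] dup, fast++
slow=6 fast=12: a[fast]=12≠a[slow]=11 write a[7]=12, slow++,fast++
slow=7 fast=13: a[fast]=13≠a[slow]=12 write a[8]=13, slow++,fast++

length 9; prefix = [1, 2, 4, 5, 6, 8, 11, 12, 13]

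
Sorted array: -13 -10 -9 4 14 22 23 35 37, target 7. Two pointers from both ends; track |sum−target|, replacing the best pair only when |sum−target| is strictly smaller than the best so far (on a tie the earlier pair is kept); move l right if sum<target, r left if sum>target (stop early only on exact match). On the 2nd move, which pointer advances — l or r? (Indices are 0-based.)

[0,8] -13+37=24 d=17 * → r--
[0,7] -13+35=22 d=15 * → r--

r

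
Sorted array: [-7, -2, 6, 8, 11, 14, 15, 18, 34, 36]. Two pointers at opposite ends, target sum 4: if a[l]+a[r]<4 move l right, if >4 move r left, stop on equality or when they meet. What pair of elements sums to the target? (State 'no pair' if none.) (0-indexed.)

(-7, 11)

[0,9] -7+36=29 >4 → r--
[0,8] -7+34=27 >4 → r--
[0,7] -7+18=11 >4 → r--
[0,6] -7+15=8 >4 → r--
[0,5] -7+14=7 >4 → r--
[0,4] -7+11=4 → found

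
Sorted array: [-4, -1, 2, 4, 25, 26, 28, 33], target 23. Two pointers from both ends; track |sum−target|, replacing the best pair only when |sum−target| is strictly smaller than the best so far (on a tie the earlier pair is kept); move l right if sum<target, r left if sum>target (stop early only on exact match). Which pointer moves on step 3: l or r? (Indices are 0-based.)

l=0 r=7: -4+33=29 d=6 *, r--
l=0 r=6: -4+28=24 d=1 *, r--
l=0 r=5: -4+26=22 d=1, l++

l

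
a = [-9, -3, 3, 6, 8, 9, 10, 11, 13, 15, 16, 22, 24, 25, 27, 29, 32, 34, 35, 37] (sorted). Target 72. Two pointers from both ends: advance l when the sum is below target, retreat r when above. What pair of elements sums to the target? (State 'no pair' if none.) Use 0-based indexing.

[0,19] -9+37=28 <72 → l++
[1,19] -3+37=34 <72 → l++
[2,19] 3+37=40 <72 → l++
[3,19] 6+37=43 <72 → l++
[4,19] 8+37=45 <72 → l++
[5,19] 9+37=46 <72 → l++
[6,19] 10+37=47 <72 → l++
[7,19] 11+37=48 <72 → l++
[8,19] 13+37=50 <72 → l++
[9,19] 15+37=52 <72 → l++
[10,19] 16+37=53 <72 → l++
[11,19] 22+37=59 <72 → l++
[12,19] 24+37=61 <72 → l++
[13,19] 25+37=62 <72 → l++
[14,19] 27+37=64 <72 → l++
[15,19] 29+37=66 <72 → l++
[16,19] 32+37=69 <72 → l++
[17,19] 34+37=71 <72 → l++
[18,19] 35+37=72 → found

(35, 37)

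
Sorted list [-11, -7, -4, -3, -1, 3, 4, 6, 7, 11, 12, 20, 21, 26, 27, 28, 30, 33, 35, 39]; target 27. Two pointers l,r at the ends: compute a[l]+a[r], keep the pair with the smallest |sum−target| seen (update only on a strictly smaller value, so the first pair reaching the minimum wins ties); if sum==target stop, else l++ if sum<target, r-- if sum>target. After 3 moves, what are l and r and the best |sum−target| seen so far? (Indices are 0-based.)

l=1, r=17, best |Δ|=1

[0,19] -11+39=28 d=1 * → r--
[0,18] -11+35=24 d=3 → l++
[1,18] -7+35=28 d=1 → r--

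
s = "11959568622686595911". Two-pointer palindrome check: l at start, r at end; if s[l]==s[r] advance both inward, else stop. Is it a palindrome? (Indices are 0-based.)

palindrome

l=0 r=19: '1'=='1', l++,r--
l=1 r=18: '1'=='1', l++,r--
l=2 r=17: '9'=='9', l++,r--
l=3 r=16: '5'=='5', l++,r--
l=4 r=15: '9'=='9', l++,r--
l=5 r=14: '5'=='5', l++,r--
l=6 r=13: '6'=='6', l++,r--
l=7 r=12: '8'=='8', l++,r--
l=8 r=11: '6'=='6', l++,r--
l=9 r=10: '2'=='2', l++,r--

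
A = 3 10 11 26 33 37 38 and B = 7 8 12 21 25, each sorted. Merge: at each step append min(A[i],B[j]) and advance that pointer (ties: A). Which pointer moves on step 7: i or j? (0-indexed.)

i=0 j=0: A[i]=3<=B[j]=7 take 3, i++
i=1 j=0: A[i]=10>B[j]=7 take 7, j++
i=1 j=1: A[i]=10>B[j]=8 take 8, j++
i=1 j=2: A[i]=10<=B[j]=12 take 10, i++
i=2 j=2: A[i]=11<=B[j]=12 take 11, i++
i=3 j=2: A[i]=26>B[j]=12 take 12, j++
i=3 j=3: A[i]=26>B[j]=21 take 21, j++

j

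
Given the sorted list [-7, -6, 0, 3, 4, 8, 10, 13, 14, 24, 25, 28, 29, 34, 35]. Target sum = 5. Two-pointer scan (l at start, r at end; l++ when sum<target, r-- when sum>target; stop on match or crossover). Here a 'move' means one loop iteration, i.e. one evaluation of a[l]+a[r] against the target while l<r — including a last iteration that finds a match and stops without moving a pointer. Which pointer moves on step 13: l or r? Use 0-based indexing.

[0,14] -7+35=28 >5 → r--
[0,13] -7+34=27 >5 → r--
[0,12] -7+29=22 >5 → r--
[0,11] -7+28=21 >5 → r--
[0,10] -7+25=18 >5 → r--
[0,9] -7+24=17 >5 → r--
[0,8] -7+14=7 >5 → r--
[0,7] -7+13=6 >5 → r--
[0,6] -7+10=3 <5 → l++
[1,6] -6+10=4 <5 → l++
[2,6] 0+10=10 >5 → r--
[2,5] 0+8=8 >5 → r--
[2,4] 0+4=4 <5 → l++

l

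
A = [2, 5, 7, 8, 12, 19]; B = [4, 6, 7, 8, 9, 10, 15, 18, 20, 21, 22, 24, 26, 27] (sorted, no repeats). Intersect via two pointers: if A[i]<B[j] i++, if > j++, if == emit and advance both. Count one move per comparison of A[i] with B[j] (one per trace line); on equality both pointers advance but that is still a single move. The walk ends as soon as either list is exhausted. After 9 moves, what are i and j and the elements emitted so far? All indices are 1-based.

[i=1,j=1] 2<4 → i++
[i=2,j=1] 5>4 → j++
[i=2,j=2] 5<6 → i++
[i=3,j=2] 7>6 → j++
[i=3,j=3] 7==7 emit → i++,j++
[i=4,j=4] 8==8 emit → i++,j++
[i=5,j=5] 12>9 → j++
[i=5,j=6] 12>10 → j++
[i=5,j=7] 12<15 → i++

i=6, j=7, emitted=[7, 8]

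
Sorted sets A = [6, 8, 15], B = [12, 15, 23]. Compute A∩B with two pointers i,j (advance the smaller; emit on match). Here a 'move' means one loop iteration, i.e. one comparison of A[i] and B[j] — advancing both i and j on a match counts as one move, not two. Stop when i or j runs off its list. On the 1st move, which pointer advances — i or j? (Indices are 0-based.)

i

[i=0,j=0] 6<12 → i++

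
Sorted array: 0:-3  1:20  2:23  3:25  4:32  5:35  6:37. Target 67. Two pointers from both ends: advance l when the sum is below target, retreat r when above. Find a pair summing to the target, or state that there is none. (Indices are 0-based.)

[0,6] -3+37=34 <67 → l++
[1,6] 20+37=57 <67 → l++
[2,6] 23+37=60 <67 → l++
[3,6] 25+37=62 <67 → l++
[4,6] 32+37=69 >67 → r--
[4,5] 32+35=67 → found

(32, 35)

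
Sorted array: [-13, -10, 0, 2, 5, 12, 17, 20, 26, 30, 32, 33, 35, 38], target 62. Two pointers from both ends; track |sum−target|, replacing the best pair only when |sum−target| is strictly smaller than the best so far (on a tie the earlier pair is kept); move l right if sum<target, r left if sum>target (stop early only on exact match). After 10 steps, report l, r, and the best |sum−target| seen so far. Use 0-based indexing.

[0,13] -13+38=25 d=37 * → l++
[1,13] -10+38=28 d=34 * → l++
[2,13] 0+38=38 d=24 * → l++
[3,13] 2+38=40 d=22 * → l++
[4,13] 5+38=43 d=19 * → l++
[5,13] 12+38=50 d=12 * → l++
[6,13] 17+38=55 d=7 * → l++
[7,13] 20+38=58 d=4 * → l++
[8,13] 26+38=64 d=2 * → r--
[8,12] 26+35=61 d=1 * → l++

l=9, r=12, best |Δ|=1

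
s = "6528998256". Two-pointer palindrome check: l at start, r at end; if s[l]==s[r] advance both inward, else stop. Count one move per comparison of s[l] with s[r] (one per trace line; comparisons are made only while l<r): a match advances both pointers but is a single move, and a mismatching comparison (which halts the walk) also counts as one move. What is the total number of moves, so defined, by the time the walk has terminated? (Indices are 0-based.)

[0,9] '6'=='6' → l++,r--
[1,8] '5'=='5' → l++,r--
[2,7] '2'=='2' → l++,r--
[3,6] '8'=='8' → l++,r--
[4,5] '9'=='9' → l++,r--

5 moves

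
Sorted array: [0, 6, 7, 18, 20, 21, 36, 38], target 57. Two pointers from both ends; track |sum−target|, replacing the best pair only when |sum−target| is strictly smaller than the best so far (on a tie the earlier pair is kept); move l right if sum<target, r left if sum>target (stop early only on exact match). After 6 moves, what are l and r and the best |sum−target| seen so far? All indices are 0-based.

[0,7] 0+38=38 d=19 * → l++
[1,7] 6+38=44 d=13 * → l++
[2,7] 7+38=45 d=12 * → l++
[3,7] 18+38=56 d=1 * → l++
[4,7] 20+38=58 d=1 → r--
[4,6] 20+36=56 d=1 → l++

l=5, r=6, best |Δ|=1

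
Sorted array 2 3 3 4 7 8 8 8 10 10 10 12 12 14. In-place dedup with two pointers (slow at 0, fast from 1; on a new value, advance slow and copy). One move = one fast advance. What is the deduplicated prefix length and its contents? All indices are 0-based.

(s=0,f=1) a[fast]=3≠a[slow]=2 write a[1]=3 → slow++,fast++
(s=1,f=2) a[fast]=3=a[slow] dup → fast++
(s=1,f=3) a[fast]=4≠a[slow]=3 write a[2]=4 → slow++,fast++
(s=2,f=4) a[fast]=7≠a[slow]=4 write a[3]=7 → slow++,fast++
(s=3,f=5) a[fast]=8≠a[slow]=7 write a[4]=8 → slow++,fast++
(s=4,f=6) a[fast]=8=a[slow] dup → fast++
(s=4,f=7) a[fast]=8=a[slow] dup → fast++
(s=4,f=8) a[fast]=10≠a[slow]=8 write a[5]=10 → slow++,fast++
(s=5,f=9) a[fast]=10=a[slow] dup → fast++
(s=5,f=10) a[fast]=10=a[slow] dup → fast++
(s=5,f=11) a[fast]=12≠a[slow]=10 write a[6]=12 → slow++,fast++
(s=6,f=12) a[fast]=12=a[slow] dup → fast++
(s=6,f=13) a[fast]=14≠a[slow]=12 write a[7]=14 → slow++,fast++

length 8; prefix = [2, 3, 4, 7, 8, 10, 12, 14]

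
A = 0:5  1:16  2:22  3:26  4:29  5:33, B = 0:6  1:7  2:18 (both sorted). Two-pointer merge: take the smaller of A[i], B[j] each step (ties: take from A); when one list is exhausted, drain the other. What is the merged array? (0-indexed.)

[5, 6, 7, 16, 18, 22, 26, 29, 33]

i=0 j=0: A[i]=5<=B[j]=6 take 5, i++
i=1 j=0: A[i]=16>B[j]=6 take 6, j++
i=1 j=1: A[i]=16>B[j]=7 take 7, j++
i=1 j=2: A[i]=16<=B[j]=18 take 16, i++
i=2 j=2: A[i]=22>B[j]=18 take 18, j++
i=2 j=3: B done, take A[i]=22, i++
i=3 j=3: B done, take A[i]=26, i++
i=4 j=3: B done, take A[i]=29, i++
i=5 j=3: B done, take A[i]=33, i++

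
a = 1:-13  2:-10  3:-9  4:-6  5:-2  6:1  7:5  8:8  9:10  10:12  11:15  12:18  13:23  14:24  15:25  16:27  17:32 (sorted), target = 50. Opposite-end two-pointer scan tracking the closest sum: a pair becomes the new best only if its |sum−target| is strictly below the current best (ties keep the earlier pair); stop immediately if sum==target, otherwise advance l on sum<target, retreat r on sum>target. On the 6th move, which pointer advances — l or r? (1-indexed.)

l

[1,17] -13+32=19 d=31 * → l++
[2,17] -10+32=22 d=28 * → l++
[3,17] -9+32=23 d=27 * → l++
[4,17] -6+32=26 d=24 * → l++
[5,17] -2+32=30 d=20 * → l++
[6,17] 1+32=33 d=17 * → l++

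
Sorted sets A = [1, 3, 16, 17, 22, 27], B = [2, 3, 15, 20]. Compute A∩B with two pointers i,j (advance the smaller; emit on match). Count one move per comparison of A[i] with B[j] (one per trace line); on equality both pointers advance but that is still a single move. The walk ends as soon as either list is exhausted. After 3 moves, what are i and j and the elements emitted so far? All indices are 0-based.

i=0 j=0: 1<2, i++
i=1 j=0: 3>2, j++
i=1 j=1: 3==3 emit, i++,j++

i=2, j=2, emitted=[3]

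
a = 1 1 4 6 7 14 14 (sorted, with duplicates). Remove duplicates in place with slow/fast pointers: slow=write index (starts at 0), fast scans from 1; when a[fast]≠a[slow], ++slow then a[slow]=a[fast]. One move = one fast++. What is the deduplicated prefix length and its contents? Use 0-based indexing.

slow=0 fast=1: a[fast]=1=a[slow] dup, fast++
slow=0 fast=2: a[fast]=4≠a[slow]=1 write a[1]=4, slow++,fast++
slow=1 fast=3: a[fast]=6≠a[slow]=4 write a[2]=6, slow++,fast++
slow=2 fast=4: a[fast]=7≠a[slow]=6 write a[3]=7, slow++,fast++
slow=3 fast=5: a[fast]=14≠a[slow]=7 write a[4]=14, slow++,fast++
slow=4 fast=6: a[fast]=14=a[slow] dup, fast++

length 5; prefix = [1, 4, 6, 7, 14]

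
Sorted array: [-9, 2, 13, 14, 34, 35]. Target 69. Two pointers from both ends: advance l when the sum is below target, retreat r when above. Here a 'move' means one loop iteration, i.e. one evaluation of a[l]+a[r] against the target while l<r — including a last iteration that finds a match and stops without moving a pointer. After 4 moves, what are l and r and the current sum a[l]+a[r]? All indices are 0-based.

[0,5] -9+35=26 <69 → l++
[1,5] 2+35=37 <69 → l++
[2,5] 13+35=48 <69 → l++
[3,5] 14+35=49 <69 → l++

l=4, r=5, sum=69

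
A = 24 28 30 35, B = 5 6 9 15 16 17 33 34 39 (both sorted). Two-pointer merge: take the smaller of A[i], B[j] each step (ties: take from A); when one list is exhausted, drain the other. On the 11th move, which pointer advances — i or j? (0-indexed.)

j

[i=0,j=0] A[i]=24>B[j]=5 take 5 → j++
[i=0,j=1] A[i]=24>B[j]=6 take 6 → j++
[i=0,j=2] A[i]=24>B[j]=9 take 9 → j++
[i=0,j=3] A[i]=24>B[j]=15 take 15 → j++
[i=0,j=4] A[i]=24>B[j]=16 take 16 → j++
[i=0,j=5] A[i]=24>B[j]=17 take 17 → j++
[i=0,j=6] A[i]=24<=B[j]=33 take 24 → i++
[i=1,j=6] A[i]=28<=B[j]=33 take 28 → i++
[i=2,j=6] A[i]=30<=B[j]=33 take 30 → i++
[i=3,j=6] A[i]=35>B[j]=33 take 33 → j++
[i=3,j=7] A[i]=35>B[j]=34 take 34 → j++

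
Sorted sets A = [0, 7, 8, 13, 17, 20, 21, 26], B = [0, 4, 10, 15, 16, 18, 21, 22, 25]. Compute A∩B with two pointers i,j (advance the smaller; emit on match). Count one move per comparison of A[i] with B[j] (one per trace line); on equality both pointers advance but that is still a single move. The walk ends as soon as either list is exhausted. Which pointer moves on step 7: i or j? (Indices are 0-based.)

i=0 j=0: 0==0 emit, i++,j++
i=1 j=1: 7>4, j++
i=1 j=2: 7<10, i++
i=2 j=2: 8<10, i++
i=3 j=2: 13>10, j++
i=3 j=3: 13<15, i++
i=4 j=3: 17>15, j++

j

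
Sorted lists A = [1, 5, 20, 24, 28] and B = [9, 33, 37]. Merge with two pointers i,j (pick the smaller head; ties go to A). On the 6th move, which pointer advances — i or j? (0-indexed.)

[i=0,j=0] A[i]=1<=B[j]=9 take 1 → i++
[i=1,j=0] A[i]=5<=B[j]=9 take 5 → i++
[i=2,j=0] A[i]=20>B[j]=9 take 9 → j++
[i=2,j=1] A[i]=20<=B[j]=33 take 20 → i++
[i=3,j=1] A[i]=24<=B[j]=33 take 24 → i++
[i=4,j=1] A[i]=28<=B[j]=33 take 28 → i++

i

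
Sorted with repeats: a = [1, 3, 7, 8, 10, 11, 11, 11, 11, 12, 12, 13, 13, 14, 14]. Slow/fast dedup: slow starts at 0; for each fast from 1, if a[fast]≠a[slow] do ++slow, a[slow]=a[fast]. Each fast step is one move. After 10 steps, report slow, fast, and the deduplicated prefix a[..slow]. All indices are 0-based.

slow=0 fast=1: a[fast]=3≠a[slow]=1 write a[1]=3, slow++,fast++
slow=1 fast=2: a[fast]=7≠a[slow]=3 write a[2]=7, slow++,fast++
slow=2 fast=3: a[fast]=8≠a[slow]=7 write a[3]=8, slow++,fast++
slow=3 fast=4: a[fast]=10≠a[slow]=8 write a[4]=10, slow++,fast++
slow=4 fast=5: a[fast]=11≠a[slow]=10 write a[5]=11, slow++,fast++
slow=5 fast=6: a[fast]=11=a[slow] dup, fast++
slow=5 fast=7: a[fast]=11=a[slow] dup, fast++
slow=5 fast=8: a[fast]=11=a[slow] dup, fast++
slow=5 fast=9: a[fast]=12≠a[slow]=11 write a[6]=12, slow++,fast++
slow=6 fast=10: a[fast]=12=a[slow] dup, fast++

slow=6, fast=11, prefix=[1, 3, 7, 8, 10, 11, 12]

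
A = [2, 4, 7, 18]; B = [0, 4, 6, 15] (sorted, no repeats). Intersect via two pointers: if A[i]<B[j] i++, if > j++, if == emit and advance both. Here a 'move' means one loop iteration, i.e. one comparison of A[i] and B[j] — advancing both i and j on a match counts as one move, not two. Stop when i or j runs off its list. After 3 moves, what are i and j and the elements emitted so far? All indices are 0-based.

i=2, j=2, emitted=[4]

i=0 j=0: 2>0, j++
i=0 j=1: 2<4, i++
i=1 j=1: 4==4 emit, i++,j++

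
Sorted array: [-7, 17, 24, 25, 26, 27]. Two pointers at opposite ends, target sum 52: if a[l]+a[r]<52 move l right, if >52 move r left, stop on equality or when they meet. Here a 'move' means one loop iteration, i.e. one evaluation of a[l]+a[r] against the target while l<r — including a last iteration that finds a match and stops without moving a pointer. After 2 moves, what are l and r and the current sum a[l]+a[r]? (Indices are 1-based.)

[1,6] -7+27=20 <52 → l++
[2,6] 17+27=44 <52 → l++

l=3, r=6, sum=51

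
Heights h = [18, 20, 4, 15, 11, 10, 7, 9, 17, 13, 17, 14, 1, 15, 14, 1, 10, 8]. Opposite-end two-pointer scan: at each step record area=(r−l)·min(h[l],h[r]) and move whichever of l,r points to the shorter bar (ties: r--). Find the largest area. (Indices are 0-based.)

l=0 r=17: min(18,8)*17=136 best=136 *, r--
l=0 r=16: min(18,10)*16=160 best=160 *, r--
l=0 r=15: min(18,1)*15=15 best=160, r--
l=0 r=14: min(18,14)*14=196 best=196 *, r--
l=0 r=13: min(18,15)*13=195 best=196, r--
l=0 r=12: min(18,1)*12=12 best=196, r--
l=0 r=11: min(18,14)*11=154 best=196, r--
l=0 r=10: min(18,17)*10=170 best=196, r--
l=0 r=9: min(18,13)*9=117 best=196, r--
l=0 r=8: min(18,17)*8=136 best=196, r--
l=0 r=7: min(18,9)*7=63 best=196, r--
l=0 r=6: min(18,7)*6=42 best=196, r--
l=0 r=5: min(18,10)*5=50 best=196, r--
l=0 r=4: min(18,11)*4=44 best=196, r--
l=0 r=3: min(18,15)*3=45 best=196, r--
l=0 r=2: min(18,4)*2=8 best=196, r--
l=0 r=1: min(18,20)*1=18 best=196, l++

max area = 196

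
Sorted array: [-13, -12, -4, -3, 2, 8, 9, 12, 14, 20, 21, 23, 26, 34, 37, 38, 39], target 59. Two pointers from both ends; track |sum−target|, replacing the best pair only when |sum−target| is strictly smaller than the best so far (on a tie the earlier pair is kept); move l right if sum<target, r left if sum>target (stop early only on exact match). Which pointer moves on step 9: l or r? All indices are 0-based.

l

[0,16] -13+39=26 d=33 * → l++
[1,16] -12+39=27 d=32 * → l++
[2,16] -4+39=35 d=24 * → l++
[3,16] -3+39=36 d=23 * → l++
[4,16] 2+39=41 d=18 * → l++
[5,16] 8+39=47 d=12 * → l++
[6,16] 9+39=48 d=11 * → l++
[7,16] 12+39=51 d=8 * → l++
[8,16] 14+39=53 d=6 * → l++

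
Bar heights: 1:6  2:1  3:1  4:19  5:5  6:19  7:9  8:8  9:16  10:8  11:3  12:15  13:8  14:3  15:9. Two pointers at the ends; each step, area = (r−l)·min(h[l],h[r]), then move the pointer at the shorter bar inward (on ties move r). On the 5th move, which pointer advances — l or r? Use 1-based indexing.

[1,15] min(6,9)*14=84 best=84 * → l++
[2,15] min(1,9)*13=13 best=84 → l++
[3,15] min(1,9)*12=12 best=84 → l++
[4,15] min(19,9)*11=99 best=99 * → r--
[4,14] min(19,3)*10=30 best=99 → r--

r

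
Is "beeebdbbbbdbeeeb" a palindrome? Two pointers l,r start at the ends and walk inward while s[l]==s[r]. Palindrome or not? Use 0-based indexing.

palindrome

[0,15] 'b'=='b' → l++,r--
[1,14] 'e'=='e' → l++,r--
[2,13] 'e'=='e' → l++,r--
[3,12] 'e'=='e' → l++,r--
[4,11] 'b'=='b' → l++,r--
[5,10] 'd'=='d' → l++,r--
[6,9] 'b'=='b' → l++,r--
[7,8] 'b'=='b' → l++,r--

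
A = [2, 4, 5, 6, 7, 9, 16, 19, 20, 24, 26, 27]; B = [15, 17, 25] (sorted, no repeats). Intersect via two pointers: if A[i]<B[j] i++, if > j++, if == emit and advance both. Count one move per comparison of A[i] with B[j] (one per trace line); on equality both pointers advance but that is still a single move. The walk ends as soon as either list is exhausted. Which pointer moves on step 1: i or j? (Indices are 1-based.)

i

[i=1,j=1] 2<15 → i++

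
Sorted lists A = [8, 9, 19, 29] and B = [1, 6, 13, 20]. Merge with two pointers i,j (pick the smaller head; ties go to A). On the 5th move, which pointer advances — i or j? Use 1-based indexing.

j

i=1 j=1: A[i]=8>B[j]=1 take 1, j++
i=1 j=2: A[i]=8>B[j]=6 take 6, j++
i=1 j=3: A[i]=8<=B[j]=13 take 8, i++
i=2 j=3: A[i]=9<=B[j]=13 take 9, i++
i=3 j=3: A[i]=19>B[j]=13 take 13, j++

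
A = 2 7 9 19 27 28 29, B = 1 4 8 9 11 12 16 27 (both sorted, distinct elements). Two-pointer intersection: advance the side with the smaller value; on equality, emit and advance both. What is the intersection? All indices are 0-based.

intersection = [9, 27]

i=0 j=0: 2>1, j++
i=0 j=1: 2<4, i++
i=1 j=1: 7>4, j++
i=1 j=2: 7<8, i++
i=2 j=2: 9>8, j++
i=2 j=3: 9==9 emit, i++,j++
i=3 j=4: 19>11, j++
i=3 j=5: 19>12, j++
i=3 j=6: 19>16, j++
i=3 j=7: 19<27, i++
i=4 j=7: 27==27 emit, i++,j++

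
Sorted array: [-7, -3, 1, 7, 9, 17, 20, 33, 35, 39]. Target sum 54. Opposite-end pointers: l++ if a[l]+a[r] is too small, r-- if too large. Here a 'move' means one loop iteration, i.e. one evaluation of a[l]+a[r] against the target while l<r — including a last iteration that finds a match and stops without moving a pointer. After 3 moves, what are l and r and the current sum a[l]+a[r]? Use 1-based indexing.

l=1 r=10: -7+39=32 <54, l++
l=2 r=10: -3+39=36 <54, l++
l=3 r=10: 1+39=40 <54, l++

l=4, r=10, sum=46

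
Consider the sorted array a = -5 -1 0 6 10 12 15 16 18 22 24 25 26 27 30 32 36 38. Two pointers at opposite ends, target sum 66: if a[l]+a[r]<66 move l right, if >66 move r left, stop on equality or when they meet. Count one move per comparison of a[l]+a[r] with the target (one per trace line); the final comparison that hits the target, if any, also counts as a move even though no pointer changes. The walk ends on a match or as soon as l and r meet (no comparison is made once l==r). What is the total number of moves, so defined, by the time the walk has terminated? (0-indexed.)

[0,17] -5+38=33 <66 → l++
[1,17] -1+38=37 <66 → l++
[2,17] 0+38=38 <66 → l++
[3,17] 6+38=44 <66 → l++
[4,17] 10+38=48 <66 → l++
[5,17] 12+38=50 <66 → l++
[6,17] 15+38=53 <66 → l++
[7,17] 16+38=54 <66 → l++
[8,17] 18+38=56 <66 → l++
[9,17] 22+38=60 <66 → l++
[10,17] 24+38=62 <66 → l++
[11,17] 25+38=63 <66 → l++
[12,17] 26+38=64 <66 → l++
[13,17] 27+38=65 <66 → l++
[14,17] 30+38=68 >66 → r--
[14,16] 30+36=66 → found

16 moves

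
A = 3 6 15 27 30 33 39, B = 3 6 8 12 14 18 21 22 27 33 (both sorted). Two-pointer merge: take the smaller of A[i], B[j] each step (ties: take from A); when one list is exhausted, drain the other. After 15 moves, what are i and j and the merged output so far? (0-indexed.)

[i=0,j=0] A[i]=3<=B[j]=3 take 3 → i++
[i=1,j=0] A[i]=6>B[j]=3 take 3 → j++
[i=1,j=1] A[i]=6<=B[j]=6 take 6 → i++
[i=2,j=1] A[i]=15>B[j]=6 take 6 → j++
[i=2,j=2] A[i]=15>B[j]=8 take 8 → j++
[i=2,j=3] A[i]=15>B[j]=12 take 12 → j++
[i=2,j=4] A[i]=15>B[j]=14 take 14 → j++
[i=2,j=5] A[i]=15<=B[j]=18 take 15 → i++
[i=3,j=5] A[i]=27>B[j]=18 take 18 → j++
[i=3,j=6] A[i]=27>B[j]=21 take 21 → j++
[i=3,j=7] A[i]=27>B[j]=22 take 22 → j++
[i=3,j=8] A[i]=27<=B[j]=27 take 27 → i++
[i=4,j=8] A[i]=30>B[j]=27 take 27 → j++
[i=4,j=9] A[i]=30<=B[j]=33 take 30 → i++
[i=5,j=9] A[i]=33<=B[j]=33 take 33 → i++

i=6, j=9, merged so far=[3, 3, 6, 6, 8, 12, 14, 15, 18, 21, 22, 27, 27, 30, 33]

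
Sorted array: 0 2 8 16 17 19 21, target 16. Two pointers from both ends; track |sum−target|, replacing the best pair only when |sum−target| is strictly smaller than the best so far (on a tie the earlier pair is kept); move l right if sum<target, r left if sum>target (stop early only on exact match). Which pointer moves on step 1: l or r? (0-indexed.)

l=0 r=6: 0+21=21 d=5 *, r--

r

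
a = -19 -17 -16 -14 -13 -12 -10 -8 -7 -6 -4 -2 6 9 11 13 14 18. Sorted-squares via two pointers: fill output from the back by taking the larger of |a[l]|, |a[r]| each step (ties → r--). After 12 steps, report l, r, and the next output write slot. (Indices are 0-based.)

l=7, r=12, next write slot=5

l=0 r=17: |-19|>|18| out[17]=361, l++
l=1 r=17: |-17|<=|18| out[16]=324, r--
l=1 r=16: |-17|>|14| out[15]=289, l++
l=2 r=16: |-16|>|14| out[14]=256, l++
l=3 r=16: |-14|<=|14| out[13]=196, r--
l=3 r=15: |-14|>|13| out[12]=196, l++
l=4 r=15: |-13|<=|13| out[11]=169, r--
l=4 r=14: |-13|>|11| out[10]=169, l++
l=5 r=14: |-12|>|11| out[9]=144, l++
l=6 r=14: |-10|<=|11| out[8]=121, r--
l=6 r=13: |-10|>|9| out[7]=100, l++
l=7 r=13: |-8|<=|9| out[6]=81, r--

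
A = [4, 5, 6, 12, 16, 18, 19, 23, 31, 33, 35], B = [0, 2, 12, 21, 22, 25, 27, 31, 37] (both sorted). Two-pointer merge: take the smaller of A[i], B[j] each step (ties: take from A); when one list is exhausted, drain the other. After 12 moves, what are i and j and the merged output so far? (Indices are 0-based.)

[i=0,j=0] A[i]=4>B[j]=0 take 0 → j++
[i=0,j=1] A[i]=4>B[j]=2 take 2 → j++
[i=0,j=2] A[i]=4<=B[j]=12 take 4 → i++
[i=1,j=2] A[i]=5<=B[j]=12 take 5 → i++
[i=2,j=2] A[i]=6<=B[j]=12 take 6 → i++
[i=3,j=2] A[i]=12<=B[j]=12 take 12 → i++
[i=4,j=2] A[i]=16>B[j]=12 take 12 → j++
[i=4,j=3] A[i]=16<=B[j]=21 take 16 → i++
[i=5,j=3] A[i]=18<=B[j]=21 take 18 → i++
[i=6,j=3] A[i]=19<=B[j]=21 take 19 → i++
[i=7,j=3] A[i]=23>B[j]=21 take 21 → j++
[i=7,j=4] A[i]=23>B[j]=22 take 22 → j++

i=7, j=5, merged so far=[0, 2, 4, 5, 6, 12, 12, 16, 18, 19, 21, 22]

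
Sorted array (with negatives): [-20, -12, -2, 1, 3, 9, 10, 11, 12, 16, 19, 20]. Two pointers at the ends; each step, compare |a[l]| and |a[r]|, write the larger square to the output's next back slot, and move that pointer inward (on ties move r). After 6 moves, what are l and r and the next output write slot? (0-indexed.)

l=2, r=7, next write slot=5

[0,11] |-20|<=|20| out[11]=400 → r--
[0,10] |-20|>|19| out[10]=400 → l++
[1,10] |-12|<=|19| out[9]=361 → r--
[1,9] |-12|<=|16| out[8]=256 → r--
[1,8] |-12|<=|12| out[7]=144 → r--
[1,7] |-12|>|11| out[6]=144 → l++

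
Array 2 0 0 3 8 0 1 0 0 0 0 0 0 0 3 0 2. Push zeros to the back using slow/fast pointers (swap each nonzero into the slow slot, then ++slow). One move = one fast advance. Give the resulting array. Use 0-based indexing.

[2, 3, 8, 1, 3, 2, 0, 0, 0, 0, 0, 0, 0, 0, 0, 0, 0]

slow=0 fast=0: a[fast]=2≠0 swap→a[0]=2, slow++,fast++
slow=1 fast=1: a[fast]=0, fast++
slow=1 fast=2: a[fast]=0, fast++
slow=1 fast=3: a[fast]=3≠0 swap→a[1]=3, slow++,fast++
slow=2 fast=4: a[fast]=8≠0 swap→a[2]=8, slow++,fast++
slow=3 fast=5: a[fast]=0, fast++
slow=3 fast=6: a[fast]=1≠0 swap→a[3]=1, slow++,fast++
slow=4 fast=7: a[fast]=0, fast++
slow=4 fast=8: a[fast]=0, fast++
slow=4 fast=9: a[fast]=0, fast++
slow=4 fast=10: a[fast]=0, fast++
slow=4 fast=11: a[fast]=0, fast++
slow=4 fast=12: a[fast]=0, fast++
slow=4 fast=13: a[fast]=0, fast++
slow=4 fast=14: a[fast]=3≠0 swap→a[4]=3, slow++,fast++
slow=5 fast=15: a[fast]=0, fast++
slow=5 fast=16: a[fast]=2≠0 swap→a[5]=2, slow++,fast++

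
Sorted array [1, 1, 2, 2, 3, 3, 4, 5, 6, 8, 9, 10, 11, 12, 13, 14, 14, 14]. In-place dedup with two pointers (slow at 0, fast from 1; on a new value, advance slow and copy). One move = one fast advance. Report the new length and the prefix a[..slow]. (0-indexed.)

(s=0,f=1) a[fast]=1=a[slow] dup → fast++
(s=0,f=2) a[fast]=2≠a[slow]=1 write a[1]=2 → slow++,fast++
(s=1,f=3) a[fast]=2=a[slow] dup → fast++
(s=1,f=4) a[fast]=3≠a[slow]=2 write a[2]=3 → slow++,fast++
(s=2,f=5) a[fast]=3=a[slow] dup → fast++
(s=2,f=6) a[fast]=4≠a[slow]=3 write a[3]=4 → slow++,fast++
(s=3,f=7) a[fast]=5≠a[slow]=4 write a[4]=5 → slow++,fast++
(s=4,f=8) a[fast]=6≠a[slow]=5 write a[5]=6 → slow++,fast++
(s=5,f=9) a[fast]=8≠a[slow]=6 write a[6]=8 → slow++,fast++
(s=6,f=10) a[fast]=9≠a[slow]=8 write a[7]=9 → slow++,fast++
(s=7,f=11) a[fast]=10≠a[slow]=9 write a[8]=10 → slow++,fast++
(s=8,f=12) a[fast]=11≠a[slow]=10 write a[9]=11 → slow++,fast++
(s=9,f=13) a[fast]=12≠a[slow]=11 write a[10]=12 → slow++,fast++
(s=10,f=14) a[fast]=13≠a[slow]=12 write a[11]=13 → slow++,fast++
(s=11,f=15) a[fast]=14≠a[slow]=13 write a[12]=14 → slow++,fast++
(s=12,f=16) a[fast]=14=a[slow] dup → fast++
(s=12,f=17) a[fast]=14=a[slow] dup → fast++

length 13; prefix = [1, 2, 3, 4, 5, 6, 8, 9, 10, 11, 12, 13, 14]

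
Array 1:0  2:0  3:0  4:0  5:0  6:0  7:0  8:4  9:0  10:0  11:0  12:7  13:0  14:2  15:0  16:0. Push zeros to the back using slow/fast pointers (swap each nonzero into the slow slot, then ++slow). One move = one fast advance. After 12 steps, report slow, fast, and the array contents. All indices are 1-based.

(s=1,f=1) a[fast]=0 → fast++
(s=1,f=2) a[fast]=0 → fast++
(s=1,f=3) a[fast]=0 → fast++
(s=1,f=4) a[fast]=0 → fast++
(s=1,f=5) a[fast]=0 → fast++
(s=1,f=6) a[fast]=0 → fast++
(s=1,f=7) a[fast]=0 → fast++
(s=1,f=8) a[fast]=4≠0 swap→a[1]=4 → slow++,fast++
(s=2,f=9) a[fast]=0 → fast++
(s=2,f=10) a[fast]=0 → fast++
(s=2,f=11) a[fast]=0 → fast++
(s=2,f=12) a[fast]=7≠0 swap→a[2]=7 → slow++,fast++

slow=3, fast=13, a=[4, 7, 0, 0, 0, 0, 0, 0, 0, 0, 0, 0, 0, 2, 0, 0]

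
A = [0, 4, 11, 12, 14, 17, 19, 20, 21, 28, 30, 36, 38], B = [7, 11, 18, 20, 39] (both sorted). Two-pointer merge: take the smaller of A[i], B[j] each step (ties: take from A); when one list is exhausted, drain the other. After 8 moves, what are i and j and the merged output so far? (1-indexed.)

i=7, j=3, merged so far=[0, 4, 7, 11, 11, 12, 14, 17]

i=1 j=1: A[i]=0<=B[j]=7 take 0, i++
i=2 j=1: A[i]=4<=B[j]=7 take 4, i++
i=3 j=1: A[i]=11>B[j]=7 take 7, j++
i=3 j=2: A[i]=11<=B[j]=11 take 11, i++
i=4 j=2: A[i]=12>B[j]=11 take 11, j++
i=4 j=3: A[i]=12<=B[j]=18 take 12, i++
i=5 j=3: A[i]=14<=B[j]=18 take 14, i++
i=6 j=3: A[i]=17<=B[j]=18 take 17, i++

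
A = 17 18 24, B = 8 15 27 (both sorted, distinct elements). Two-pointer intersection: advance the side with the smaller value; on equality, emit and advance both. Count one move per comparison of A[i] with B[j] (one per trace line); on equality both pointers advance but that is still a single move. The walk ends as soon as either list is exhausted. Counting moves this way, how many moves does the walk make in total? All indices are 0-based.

5 moves

[i=0,j=0] 17>8 → j++
[i=0,j=1] 17>15 → j++
[i=0,j=2] 17<27 → i++
[i=1,j=2] 18<27 → i++
[i=2,j=2] 24<27 → i++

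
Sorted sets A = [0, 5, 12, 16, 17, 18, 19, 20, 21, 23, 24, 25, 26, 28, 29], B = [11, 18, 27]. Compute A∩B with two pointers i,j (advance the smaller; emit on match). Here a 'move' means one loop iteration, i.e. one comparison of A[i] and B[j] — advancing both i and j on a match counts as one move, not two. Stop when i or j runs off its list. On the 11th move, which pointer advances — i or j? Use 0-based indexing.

i

[i=0,j=0] 0<11 → i++
[i=1,j=0] 5<11 → i++
[i=2,j=0] 12>11 → j++
[i=2,j=1] 12<18 → i++
[i=3,j=1] 16<18 → i++
[i=4,j=1] 17<18 → i++
[i=5,j=1] 18==18 emit → i++,j++
[i=6,j=2] 19<27 → i++
[i=7,j=2] 20<27 → i++
[i=8,j=2] 21<27 → i++
[i=9,j=2] 23<27 → i++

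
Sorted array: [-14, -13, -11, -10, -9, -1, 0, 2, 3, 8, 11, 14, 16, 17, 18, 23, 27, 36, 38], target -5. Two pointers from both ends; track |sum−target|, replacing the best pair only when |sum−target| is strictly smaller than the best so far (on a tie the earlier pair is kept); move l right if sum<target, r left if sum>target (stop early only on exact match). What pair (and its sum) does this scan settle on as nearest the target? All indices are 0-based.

[0,18] -14+38=24 d=29 * → r--
[0,17] -14+36=22 d=27 * → r--
[0,16] -14+27=13 d=18 * → r--
[0,15] -14+23=9 d=14 * → r--
[0,14] -14+18=4 d=9 * → r--
[0,13] -14+17=3 d=8 * → r--
[0,12] -14+16=2 d=7 * → r--
[0,11] -14+14=0 d=5 * → r--
[0,10] -14+11=-3 d=2 * → r--
[0,9] -14+8=-6 d=1 * → l++
[1,9] -13+8=-5 d=0 * → stop

pair (-13, 8) with sum -5 (|Δ|=0)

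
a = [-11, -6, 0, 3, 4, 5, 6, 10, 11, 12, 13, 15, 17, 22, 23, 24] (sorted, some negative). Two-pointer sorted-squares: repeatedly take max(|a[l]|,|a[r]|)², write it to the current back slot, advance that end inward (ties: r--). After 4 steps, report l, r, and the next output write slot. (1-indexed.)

l=1 r=16: |-11|<=|24| out[16]=576, r--
l=1 r=15: |-11|<=|23| out[15]=529, r--
l=1 r=14: |-11|<=|22| out[14]=484, r--
l=1 r=13: |-11|<=|17| out[13]=289, r--

l=1, r=12, next write slot=12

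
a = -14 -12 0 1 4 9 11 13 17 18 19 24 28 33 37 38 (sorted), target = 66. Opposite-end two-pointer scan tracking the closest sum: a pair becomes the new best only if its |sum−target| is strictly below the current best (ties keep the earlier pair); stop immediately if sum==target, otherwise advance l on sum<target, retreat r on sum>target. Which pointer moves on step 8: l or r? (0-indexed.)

l=0 r=15: -14+38=24 d=42 *, l++
l=1 r=15: -12+38=26 d=40 *, l++
l=2 r=15: 0+38=38 d=28 *, l++
l=3 r=15: 1+38=39 d=27 *, l++
l=4 r=15: 4+38=42 d=24 *, l++
l=5 r=15: 9+38=47 d=19 *, l++
l=6 r=15: 11+38=49 d=17 *, l++
l=7 r=15: 13+38=51 d=15 *, l++

l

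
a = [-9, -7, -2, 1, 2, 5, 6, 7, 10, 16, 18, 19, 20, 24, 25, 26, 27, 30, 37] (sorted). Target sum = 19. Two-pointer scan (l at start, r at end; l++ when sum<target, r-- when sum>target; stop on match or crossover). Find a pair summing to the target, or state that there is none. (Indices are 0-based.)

(-7, 26)

l=0 r=18: -9+37=28 >19, r--
l=0 r=17: -9+30=21 >19, r--
l=0 r=16: -9+27=18 <19, l++
l=1 r=16: -7+27=20 >19, r--
l=1 r=15: -7+26=19, found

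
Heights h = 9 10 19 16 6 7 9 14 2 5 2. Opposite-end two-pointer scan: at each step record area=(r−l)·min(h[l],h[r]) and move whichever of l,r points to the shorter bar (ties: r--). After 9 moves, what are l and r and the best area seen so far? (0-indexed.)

[0,10] min(9,2)*10=20 best=20 * → r--
[0,9] min(9,5)*9=45 best=45 * → r--
[0,8] min(9,2)*8=16 best=45 → r--
[0,7] min(9,14)*7=63 best=63 * → l++
[1,7] min(10,14)*6=60 best=63 → l++
[2,7] min(19,14)*5=70 best=70 * → r--
[2,6] min(19,9)*4=36 best=70 → r--
[2,5] min(19,7)*3=21 best=70 → r--
[2,4] min(19,6)*2=12 best=70 → r--

l=2, r=3, best area=70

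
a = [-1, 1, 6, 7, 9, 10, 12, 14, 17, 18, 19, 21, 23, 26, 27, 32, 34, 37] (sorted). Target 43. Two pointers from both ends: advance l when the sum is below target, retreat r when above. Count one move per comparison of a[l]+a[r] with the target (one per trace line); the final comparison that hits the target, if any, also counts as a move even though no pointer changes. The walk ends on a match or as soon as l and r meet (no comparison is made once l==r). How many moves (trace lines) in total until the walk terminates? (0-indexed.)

[0,17] -1+37=36 <43 → l++
[1,17] 1+37=38 <43 → l++
[2,17] 6+37=43 → found

3 moves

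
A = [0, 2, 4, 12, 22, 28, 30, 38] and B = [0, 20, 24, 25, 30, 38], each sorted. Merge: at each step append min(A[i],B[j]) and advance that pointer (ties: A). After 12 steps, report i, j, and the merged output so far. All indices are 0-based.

i=7, j=5, merged so far=[0, 0, 2, 4, 12, 20, 22, 24, 25, 28, 30, 30]

[i=0,j=0] A[i]=0<=B[j]=0 take 0 → i++
[i=1,j=0] A[i]=2>B[j]=0 take 0 → j++
[i=1,j=1] A[i]=2<=B[j]=20 take 2 → i++
[i=2,j=1] A[i]=4<=B[j]=20 take 4 → i++
[i=3,j=1] A[i]=12<=B[j]=20 take 12 → i++
[i=4,j=1] A[i]=22>B[j]=20 take 20 → j++
[i=4,j=2] A[i]=22<=B[j]=24 take 22 → i++
[i=5,j=2] A[i]=28>B[j]=24 take 24 → j++
[i=5,j=3] A[i]=28>B[j]=25 take 25 → j++
[i=5,j=4] A[i]=28<=B[j]=30 take 28 → i++
[i=6,j=4] A[i]=30<=B[j]=30 take 30 → i++
[i=7,j=4] A[i]=38>B[j]=30 take 30 → j++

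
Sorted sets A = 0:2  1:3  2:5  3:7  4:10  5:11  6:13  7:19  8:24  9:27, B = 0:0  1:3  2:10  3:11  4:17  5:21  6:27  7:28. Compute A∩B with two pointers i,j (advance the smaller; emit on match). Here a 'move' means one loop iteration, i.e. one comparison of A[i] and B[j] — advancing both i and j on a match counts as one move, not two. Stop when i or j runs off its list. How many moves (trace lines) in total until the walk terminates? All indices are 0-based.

i=0 j=0: 2>0, j++
i=0 j=1: 2<3, i++
i=1 j=1: 3==3 emit, i++,j++
i=2 j=2: 5<10, i++
i=3 j=2: 7<10, i++
i=4 j=2: 10==10 emit, i++,j++
i=5 j=3: 11==11 emit, i++,j++
i=6 j=4: 13<17, i++
i=7 j=4: 19>17, j++
i=7 j=5: 19<21, i++
i=8 j=5: 24>21, j++
i=8 j=6: 24<27, i++
i=9 j=6: 27==27 emit, i++,j++

13 moves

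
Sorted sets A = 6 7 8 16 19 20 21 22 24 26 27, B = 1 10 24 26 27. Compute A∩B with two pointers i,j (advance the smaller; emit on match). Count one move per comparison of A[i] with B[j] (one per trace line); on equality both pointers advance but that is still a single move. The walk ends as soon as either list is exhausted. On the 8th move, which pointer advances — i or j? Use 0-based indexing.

[i=0,j=0] 6>1 → j++
[i=0,j=1] 6<10 → i++
[i=1,j=1] 7<10 → i++
[i=2,j=1] 8<10 → i++
[i=3,j=1] 16>10 → j++
[i=3,j=2] 16<24 → i++
[i=4,j=2] 19<24 → i++
[i=5,j=2] 20<24 → i++

i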